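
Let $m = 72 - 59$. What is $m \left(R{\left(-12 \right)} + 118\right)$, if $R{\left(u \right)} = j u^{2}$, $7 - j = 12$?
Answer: $-7826$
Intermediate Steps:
$j = -5$ ($j = 7 - 12 = -5$)
$m = 13$ ($m = 72 - 59 = 13$)
$R{\left(u \right)} = - 5 u^{2}$
$m \left(R{\left(-12 \right)} + 118\right) = 13 \left(- 5 \left(-12\right)^{2} + 118\right) = 13 \left(\left(-5\right) 144 + 118\right) = 13 \left(-720 + 118\right) = 13 \left(-602\right) = -7826$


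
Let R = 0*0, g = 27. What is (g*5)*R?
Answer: 0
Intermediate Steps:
R = 0
(g*5)*R = (27*5)*0 = 135*0 = 0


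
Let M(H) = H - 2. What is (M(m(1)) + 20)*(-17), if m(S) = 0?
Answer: -306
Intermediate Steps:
M(H) = -2 + H
(M(m(1)) + 20)*(-17) = ((-2 + 0) + 20)*(-17) = (-2 + 20)*(-17) = 18*(-17) = -306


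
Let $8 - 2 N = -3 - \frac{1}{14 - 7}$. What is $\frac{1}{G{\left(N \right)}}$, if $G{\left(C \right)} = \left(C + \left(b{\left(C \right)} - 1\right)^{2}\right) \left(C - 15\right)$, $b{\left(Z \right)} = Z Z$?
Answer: $- \frac{16807}{143890626} \approx -0.0001168$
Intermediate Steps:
$b{\left(Z \right)} = Z^{2}$
$N = \frac{39}{7}$ ($N = 4 - \frac{-3 - \frac{1}{14 - 7}}{2} = 4 - \frac{-3 - \frac{1}{7}}{2} = 4 - - \frac{11}{7} = 4 + \frac{11}{7} = \frac{39}{7} \approx 5.5714$)
$G{\left(C \right)} = \left(-15 + C\right) \left(C + \left(-1 + C^{2}\right)^{2}\right)$ ($G{\left(C \right)} = \left(C + \left(C^{2} - 1\right)^{2}\right) \left(C - 15\right) = \left(C + \left(-1 + C^{2}\right)^{2}\right) \left(-15 + C\right) = \left(-15 + C\right) \left(C + \left(-1 + C^{2}\right)^{2}\right)$)
$\frac{1}{G{\left(N \right)}} = \frac{1}{\left(\frac{39}{7}\right)^{2} - \frac{585}{7} - 15 \left(-1 + \left(\frac{39}{7}\right)^{2}\right)^{2} + \frac{39 \left(-1 + \left(\frac{39}{7}\right)^{2}\right)^{2}}{7}} = \frac{1}{\frac{1521}{49} - \frac{585}{7} - 15 \left(-1 + \frac{1521}{49}\right)^{2} + \frac{39 \left(-1 + \frac{1521}{49}\right)^{2}}{7}} = \frac{1}{\frac{1521}{49} - \frac{585}{7} - 15 \left(\frac{1472}{49}\right)^{2} + \frac{39 \left(\frac{1472}{49}\right)^{2}}{7}} = \frac{1}{\frac{1521}{49} - \frac{585}{7} - \frac{32501760}{2401} + \frac{39}{7} \cdot \frac{2166784}{2401}} = \frac{1}{\frac{1521}{49} - \frac{585}{7} - \frac{32501760}{2401} + \frac{84504576}{16807}} = \frac{1}{- \frac{143890626}{16807}} = - \frac{16807}{143890626}$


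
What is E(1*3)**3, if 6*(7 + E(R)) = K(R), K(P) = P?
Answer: -2197/8 ≈ -274.63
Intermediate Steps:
E(R) = -7 + R/6
E(1*3)**3 = (-7 + (1*3)/6)**3 = (-7 + (1/6)*3)**3 = (-7 + 1/2)**3 = (-13/2)**3 = -2197/8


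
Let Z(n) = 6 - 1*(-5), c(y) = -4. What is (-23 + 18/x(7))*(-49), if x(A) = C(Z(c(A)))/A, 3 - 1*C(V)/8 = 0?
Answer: 3479/4 ≈ 869.75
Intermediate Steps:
Z(n) = 11 (Z(n) = 6 + 5 = 11)
C(V) = 24 (C(V) = 24 - 8*0 = 24 + 0 = 24)
x(A) = 24/A
(-23 + 18/x(7))*(-49) = (-23 + 18/((24/7)))*(-49) = (-23 + 18/((24*(⅐))))*(-49) = (-23 + 18/(24/7))*(-49) = (-23 + 18*(7/24))*(-49) = (-23 + 21/4)*(-49) = -71/4*(-49) = 3479/4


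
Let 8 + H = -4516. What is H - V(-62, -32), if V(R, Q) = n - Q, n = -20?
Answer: -4536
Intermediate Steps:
V(R, Q) = -20 - Q
H = -4524 (H = -8 - 4516 = -4524)
H - V(-62, -32) = -4524 - (-20 - 1*(-32)) = -4524 - (-20 + 32) = -4524 - 1*12 = -4524 - 12 = -4536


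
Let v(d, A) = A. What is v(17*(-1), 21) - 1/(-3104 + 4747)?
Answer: 34502/1643 ≈ 20.999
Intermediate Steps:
v(17*(-1), 21) - 1/(-3104 + 4747) = 21 - 1/(-3104 + 4747) = 21 - 1/1643 = 34502/1643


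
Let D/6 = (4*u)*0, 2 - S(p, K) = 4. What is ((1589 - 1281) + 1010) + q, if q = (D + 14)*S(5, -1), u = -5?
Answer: 1290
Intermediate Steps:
S(p, K) = -2 (S(p, K) = 2 - 1*4 = 2 - 4 = -2)
D = 0 (D = 6*((4*(-5))*0) = 6*(-20*0) = 6*0 = 0)
q = -28 (q = (0 + 14)*(-2) = 14*(-2) = -28)
((1589 - 1281) + 1010) + q = ((1589 - 1281) + 1010) - 28 = (308 + 1010) - 28 = 1318 - 28 = 1290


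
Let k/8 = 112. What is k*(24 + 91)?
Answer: 103040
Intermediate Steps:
k = 896 (k = 8*112 = 896)
k*(24 + 91) = 896*(24 + 91) = 896*115 = 103040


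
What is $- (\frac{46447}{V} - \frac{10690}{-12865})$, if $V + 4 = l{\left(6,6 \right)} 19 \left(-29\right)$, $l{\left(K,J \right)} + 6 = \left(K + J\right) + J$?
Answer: $\frac{105363123}{17022968} \approx 6.1895$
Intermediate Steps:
$l{\left(K,J \right)} = -6 + K + 2 J$ ($l{\left(K,J \right)} = -6 + \left(\left(K + J\right) + J\right) = -6 + \left(\left(J + K\right) + J\right) = -6 + \left(K + 2 J\right) = -6 + K + 2 J$)
$V = -6616$ ($V = -4 + \left(-6 + 6 + 2 \cdot 6\right) 19 \left(-29\right) = -4 + \left(-6 + 6 + 12\right) 19 \left(-29\right) = -4 + 12 \cdot 19 \left(-29\right) = -4 + 228 \left(-29\right) = -4 - 6612 = -6616$)
$- (\frac{46447}{V} - \frac{10690}{-12865}) = - (\frac{46447}{-6616} - \frac{10690}{-12865}) = - (46447 \left(- \frac{1}{6616}\right) - - \frac{2138}{2573}) = - (- \frac{46447}{6616} + \frac{2138}{2573}) = \left(-1\right) \left(- \frac{105363123}{17022968}\right) = \frac{105363123}{17022968}$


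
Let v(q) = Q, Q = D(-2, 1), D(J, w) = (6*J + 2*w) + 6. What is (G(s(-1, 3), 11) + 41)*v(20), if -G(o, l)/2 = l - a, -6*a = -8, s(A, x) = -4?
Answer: -260/3 ≈ -86.667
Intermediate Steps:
a = 4/3 (a = -⅙*(-8) = 4/3 ≈ 1.3333)
D(J, w) = 6 + 2*w + 6*J (D(J, w) = (2*w + 6*J) + 6 = 6 + 2*w + 6*J)
Q = -4 (Q = 6 + 2*1 + 6*(-2) = 6 + 2 - 12 = -4)
v(q) = -4
G(o, l) = 8/3 - 2*l (G(o, l) = -2*(l - 1*4/3) = -2*(l - 4/3) = -2*(-4/3 + l) = 8/3 - 2*l)
(G(s(-1, 3), 11) + 41)*v(20) = ((8/3 - 2*11) + 41)*(-4) = ((8/3 - 22) + 41)*(-4) = (-58/3 + 41)*(-4) = (65/3)*(-4) = -260/3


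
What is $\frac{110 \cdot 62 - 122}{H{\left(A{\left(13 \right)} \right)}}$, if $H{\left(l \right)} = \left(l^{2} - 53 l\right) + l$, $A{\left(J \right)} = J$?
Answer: $- \frac{6698}{507} \approx -13.211$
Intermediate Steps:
$H{\left(l \right)} = l^{2} - 52 l$
$\frac{110 \cdot 62 - 122}{H{\left(A{\left(13 \right)} \right)}} = \frac{110 \cdot 62 - 122}{13 \left(-52 + 13\right)} = \frac{6820 - 122}{13 \left(-39\right)} = \frac{6698}{-507} = 6698 \left(- \frac{1}{507}\right) = - \frac{6698}{507}$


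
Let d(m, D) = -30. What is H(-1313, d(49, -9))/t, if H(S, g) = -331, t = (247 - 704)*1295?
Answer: 331/591815 ≈ 0.00055930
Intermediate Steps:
t = -591815 (t = -457*1295 = -591815)
H(-1313, d(49, -9))/t = -331/(-591815) = -331*(-1/591815) = 331/591815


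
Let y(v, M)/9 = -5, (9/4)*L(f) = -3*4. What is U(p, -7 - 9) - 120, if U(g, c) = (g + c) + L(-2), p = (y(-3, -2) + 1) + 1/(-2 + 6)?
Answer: -2221/12 ≈ -185.08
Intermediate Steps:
L(f) = -16/3 (L(f) = 4*(-3*4)/9 = (4/9)*(-12) = -16/3)
y(v, M) = -45 (y(v, M) = 9*(-5) = -45)
p = -175/4 (p = (-45 + 1) + 1/(-2 + 6) = -44 + 1/4 = -175/4 ≈ -43.750)
U(g, c) = -16/3 + c + g (U(g, c) = (g + c) - 16/3 = (c + g) - 16/3 = -16/3 + c + g)
U(p, -7 - 9) - 120 = (-16/3 + (-7 - 9) - 175/4) - 120 = (-16/3 - 16 - 175/4) - 120 = -781/12 - 120 = -2221/12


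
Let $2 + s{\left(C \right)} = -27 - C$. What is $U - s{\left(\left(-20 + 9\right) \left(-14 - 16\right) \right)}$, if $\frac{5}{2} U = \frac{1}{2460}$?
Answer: $\frac{2207851}{6150} \approx 359.0$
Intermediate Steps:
$U = \frac{1}{6150}$ ($U = \frac{2}{5 \cdot 2460} = \frac{2}{5} \cdot \frac{1}{2460} = \frac{1}{6150} \approx 0.0001626$)
$s{\left(C \right)} = -29 - C$ ($s{\left(C \right)} = -2 - \left(27 + C\right) = -29 - C$)
$U - s{\left(\left(-20 + 9\right) \left(-14 - 16\right) \right)} = \frac{1}{6150} - \left(-29 - \left(-20 + 9\right) \left(-14 - 16\right)\right) = \frac{1}{6150} - \left(-29 - - 11 \left(-14 - 16\right)\right) = \frac{1}{6150} - \left(-29 - \left(-11\right) \left(-30\right)\right) = \frac{1}{6150} - \left(-29 - 330\right) = \frac{1}{6150} - -359 = \frac{1}{6150} + 359 = \frac{2207851}{6150}$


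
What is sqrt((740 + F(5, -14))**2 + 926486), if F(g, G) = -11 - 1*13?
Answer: sqrt(1439142) ≈ 1199.6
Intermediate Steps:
F(g, G) = -24 (F(g, G) = -11 - 13 = -24)
sqrt((740 + F(5, -14))**2 + 926486) = sqrt((740 - 24)**2 + 926486) = sqrt(716**2 + 926486) = sqrt(512656 + 926486) = sqrt(1439142)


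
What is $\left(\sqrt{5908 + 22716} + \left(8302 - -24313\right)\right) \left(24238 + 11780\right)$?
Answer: $1174727070 + 144072 \sqrt{1789} \approx 1.1808 \cdot 10^{9}$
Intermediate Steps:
$\left(\sqrt{5908 + 22716} + \left(8302 - -24313\right)\right) \left(24238 + 11780\right) = \left(\sqrt{28624} + \left(8302 + 24313\right)\right) 36018 = \left(4 \sqrt{1789} + 32615\right) 36018 = \left(32615 + 4 \sqrt{1789}\right) 36018 = 1174727070 + 144072 \sqrt{1789}$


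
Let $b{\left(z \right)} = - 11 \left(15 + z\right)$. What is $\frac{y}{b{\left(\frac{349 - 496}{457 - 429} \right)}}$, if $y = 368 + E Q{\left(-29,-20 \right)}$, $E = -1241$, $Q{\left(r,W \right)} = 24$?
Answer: $\frac{117664}{429} \approx 274.27$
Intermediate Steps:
$b{\left(z \right)} = -165 - 11 z$
$y = -29416$ ($y = 368 - 29784 = -29416$)
$\frac{y}{b{\left(\frac{349 - 496}{457 - 429} \right)}} = - \frac{29416}{-165 - 11 \frac{349 - 496}{457 - 429}} = - \frac{29416}{-165 - 11 \left(- \frac{147}{28}\right)} = - \frac{29416}{-165 - 11 \left(\left(-147\right) \frac{1}{28}\right)} = - \frac{29416}{-165 - - \frac{231}{4}} = - \frac{29416}{-165 + \frac{231}{4}} = - \frac{29416}{- \frac{429}{4}} = \left(-29416\right) \left(- \frac{4}{429}\right) = \frac{117664}{429}$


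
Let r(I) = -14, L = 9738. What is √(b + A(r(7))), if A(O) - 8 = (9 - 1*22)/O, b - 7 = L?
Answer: √1911770/14 ≈ 98.762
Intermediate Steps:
b = 9745 (b = 7 + 9738 = 9745)
A(O) = 8 - 13/O (A(O) = 8 + (9 - 1*22)/O = 8 + (9 - 22)/O = 8 - 13/O)
√(b + A(r(7))) = √(9745 + (8 - 13/(-14))) = √(9745 + (8 - 13*(-1/14))) = √(9745 + (8 + 13/14)) = √(9745 + 125/14) = √(136555/14) = √1911770/14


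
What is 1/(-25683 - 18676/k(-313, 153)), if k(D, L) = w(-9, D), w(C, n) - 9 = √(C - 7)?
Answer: -379905/10423627879 - 10672*I/10423627879 ≈ -3.6446e-5 - 1.0238e-6*I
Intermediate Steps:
w(C, n) = 9 + √(-7 + C) (w(C, n) = 9 + √(C - 7) = 9 + √(-7 + C))
k(D, L) = 9 + 4*I (k(D, L) = 9 + √(-7 - 9) = 9 + √(-16) = 9 + 4*I)
1/(-25683 - 18676/k(-313, 153)) = 1/(-25683 - 18676*(9 - 4*I)/97)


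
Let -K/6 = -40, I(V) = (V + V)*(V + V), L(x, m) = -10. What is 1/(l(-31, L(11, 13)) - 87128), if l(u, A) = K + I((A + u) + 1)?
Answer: -1/80488 ≈ -1.2424e-5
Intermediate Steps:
I(V) = 4*V**2 (I(V) = (2*V)*(2*V) = 4*V**2)
K = 240 (K = -6*(-40) = 240)
l(u, A) = 240 + 4*(1 + A + u)**2 (l(u, A) = 240 + 4*((A + u) + 1)**2 = 240 + 4*(1 + A + u)**2)
1/(l(-31, L(11, 13)) - 87128) = 1/((240 + 4*(1 - 10 - 31)**2) - 87128) = 1/((240 + 4*(-40)**2) - 87128) = 1/((240 + 4*1600) - 87128) = 1/((240 + 6400) - 87128) = 1/(6640 - 87128) = 1/(-80488) = -1/80488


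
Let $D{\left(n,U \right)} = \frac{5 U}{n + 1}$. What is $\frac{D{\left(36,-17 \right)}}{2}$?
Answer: $- \frac{85}{74} \approx -1.1486$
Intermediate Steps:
$D{\left(n,U \right)} = \frac{5 U}{1 + n}$
$\frac{D{\left(36,-17 \right)}}{2} = \frac{5 \left(-17\right) \frac{1}{1 + 36}}{2} = \frac{5 \left(-17\right) \frac{1}{37}}{2} = \frac{1}{2} \left(- \frac{85}{37}\right) = - \frac{85}{74}$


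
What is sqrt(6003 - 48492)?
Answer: 3*I*sqrt(4721) ≈ 206.13*I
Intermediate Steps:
sqrt(6003 - 48492) = sqrt(-42489) = 3*I*sqrt(4721)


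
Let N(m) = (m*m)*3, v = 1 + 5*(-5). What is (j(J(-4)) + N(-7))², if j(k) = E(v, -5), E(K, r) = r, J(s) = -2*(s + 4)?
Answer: 20164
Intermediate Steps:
v = -24 (v = 1 - 25 = -24)
J(s) = -8 - 2*s (J(s) = -2*(4 + s) = -8 - 2*s)
j(k) = -5
N(m) = 3*m² (N(m) = m²*3 = 3*m²)
(j(J(-4)) + N(-7))² = (-5 + 3*(-7)²)² = (-5 + 3*49)² = (-5 + 147)² = 142² = 20164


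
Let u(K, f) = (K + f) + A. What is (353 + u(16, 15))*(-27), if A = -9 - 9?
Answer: -9882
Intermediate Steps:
A = -18
u(K, f) = -18 + K + f (u(K, f) = (K + f) - 18 = -18 + K + f)
(353 + u(16, 15))*(-27) = (353 + (-18 + 16 + 15))*(-27) = (353 + 13)*(-27) = 366*(-27) = -9882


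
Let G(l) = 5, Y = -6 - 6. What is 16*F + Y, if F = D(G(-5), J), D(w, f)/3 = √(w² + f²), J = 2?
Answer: -12 + 48*√29 ≈ 246.49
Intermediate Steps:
Y = -12
D(w, f) = 3*√(f² + w²) (D(w, f) = 3*√(w² + f²) = 3*√(f² + w²))
F = 3*√29 (F = 3*√(2² + 5²) = 3*√(4 + 25) = 3*√29 ≈ 16.155)
16*F + Y = 16*(3*√29) - 12 = 48*√29 - 12 = -12 + 48*√29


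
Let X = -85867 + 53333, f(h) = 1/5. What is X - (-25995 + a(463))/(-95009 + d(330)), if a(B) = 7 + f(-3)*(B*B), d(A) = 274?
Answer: -15410458021/473675 ≈ -32534.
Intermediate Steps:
f(h) = ⅕
X = -32534
a(B) = 7 + B²/5 (a(B) = 7 + (B*B)/5 = 7 + B²/5)
X - (-25995 + a(463))/(-95009 + d(330)) = -32534 - (-25995 + (7 + (⅕)*463²))/(-95009 + 274) = -32534 - (-25995 + (7 + (⅕)*214369))/(-94735) = -32534 - (-25995 + (7 + 214369/5))*(-1)/94735 = -32534 - (-25995 + 214404/5)*(-1)/94735 = -32534 - 84429*(-1)/(5*94735) = -32534 - 1*(-84429/473675) = -32534 + 84429/473675 = -15410458021/473675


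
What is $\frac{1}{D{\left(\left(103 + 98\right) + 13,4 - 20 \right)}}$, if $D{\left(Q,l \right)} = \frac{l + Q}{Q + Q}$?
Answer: $\frac{214}{99} \approx 2.1616$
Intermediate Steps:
$D{\left(Q,l \right)} = \frac{Q + l}{2 Q}$
$\frac{1}{D{\left(\left(103 + 98\right) + 13,4 - 20 \right)}} = \frac{1}{\frac{1}{2} \frac{1}{\left(103 + 98\right) + 13} \left(\left(\left(103 + 98\right) + 13\right) + \left(4 - 20\right)\right)} = \frac{1}{\frac{1}{2} \frac{1}{201 + 13} \left(\left(201 + 13\right) + \left(4 - 20\right)\right)} = \frac{1}{\frac{1}{2} \cdot \frac{1}{214} \left(214 - 16\right)} = \frac{1}{\frac{1}{2} \cdot \frac{1}{214} \cdot 198} = \frac{1}{\frac{99}{214}} = \frac{214}{99}$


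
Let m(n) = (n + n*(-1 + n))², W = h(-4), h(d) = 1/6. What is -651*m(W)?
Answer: -217/432 ≈ -0.50231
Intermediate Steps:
h(d) = ⅙
W = ⅙ ≈ 0.16667
-651*m(W) = -651*(⅙)⁴ = -651*1/1296 = -217/432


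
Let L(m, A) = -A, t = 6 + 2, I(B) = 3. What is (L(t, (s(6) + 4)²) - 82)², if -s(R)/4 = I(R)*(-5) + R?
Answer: 2829124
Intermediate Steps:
t = 8
s(R) = 60 - 4*R (s(R) = -4*(3*(-5) + R) = -4*(-15 + R) = 60 - 4*R)
(L(t, (s(6) + 4)²) - 82)² = (-((60 - 4*6) + 4)² - 82)² = (-((60 - 24) + 4)² - 82)² = (-(36 + 4)² - 82)² = (-1*40² - 82)² = (-1*1600 - 82)² = (-1600 - 82)² = (-1682)² = 2829124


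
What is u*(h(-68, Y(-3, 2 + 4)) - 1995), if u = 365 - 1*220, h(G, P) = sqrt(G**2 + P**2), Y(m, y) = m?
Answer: -289275 + 145*sqrt(4633) ≈ -2.7941e+5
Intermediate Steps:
u = 145 (u = 365 - 220 = 145)
u*(h(-68, Y(-3, 2 + 4)) - 1995) = 145*(sqrt((-68)**2 + (-3)**2) - 1995) = 145*(sqrt(4624 + 9) - 1995) = 145*(sqrt(4633) - 1995) = 145*(-1995 + sqrt(4633)) = -289275 + 145*sqrt(4633)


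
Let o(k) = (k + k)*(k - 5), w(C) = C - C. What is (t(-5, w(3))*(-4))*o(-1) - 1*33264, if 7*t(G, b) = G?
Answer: -232608/7 ≈ -33230.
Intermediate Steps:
w(C) = 0
t(G, b) = G/7
o(k) = 2*k*(-5 + k) (o(k) = (2*k)*(-5 + k) = 2*k*(-5 + k))
(t(-5, w(3))*(-4))*o(-1) - 1*33264 = (((1/7)*(-5))*(-4))*(2*(-1)*(-5 - 1)) - 1*33264 = (-5/7*(-4))*(2*(-1)*(-6)) - 33264 = (20/7)*12 - 33264 = 240/7 - 33264 = -232608/7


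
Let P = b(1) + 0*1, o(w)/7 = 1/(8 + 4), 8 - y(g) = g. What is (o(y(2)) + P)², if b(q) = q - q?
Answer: 49/144 ≈ 0.34028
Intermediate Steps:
b(q) = 0
y(g) = 8 - g
o(w) = 7/12 (o(w) = 7/(8 + 4) = 7/12)
P = 0 (P = 0 + 0*1 = 0 + 0 = 0)
(o(y(2)) + P)² = (7/12 + 0)² = (7/12)² = 49/144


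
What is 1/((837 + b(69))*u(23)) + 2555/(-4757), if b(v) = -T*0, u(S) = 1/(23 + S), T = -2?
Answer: -1919713/3981609 ≈ -0.48214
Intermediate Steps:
b(v) = 0 (b(v) = -1*(-2)*0 = 2*0 = 0)
1/((837 + b(69))*u(23)) + 2555/(-4757) = 1/((837 + 0)*(1/(23 + 23))) + 2555/(-4757) = 1/(837*(1/46)) + 2555*(-1/4757) = 1/(837*(1/46)) - 2555/4757 = (1/837)*46 - 2555/4757 = 46/837 - 2555/4757 = -1919713/3981609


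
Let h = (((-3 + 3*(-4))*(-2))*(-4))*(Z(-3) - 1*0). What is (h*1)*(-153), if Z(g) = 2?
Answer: 36720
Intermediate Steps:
h = -240 (h = (((-3 + 3*(-4))*(-2))*(-4))*(2 - 1*0) = (((-3 - 12)*(-2))*(-4))*(2 + 0) = (-15*(-2)*(-4))*2 = (30*(-4))*2 = -120*2 = -240)
(h*1)*(-153) = -240*1*(-153) = -240*(-153) = 36720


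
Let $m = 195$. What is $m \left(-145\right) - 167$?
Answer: $-28442$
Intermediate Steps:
$m \left(-145\right) - 167 = 195 \left(-145\right) - 167 = -28275 - 167 = -28442$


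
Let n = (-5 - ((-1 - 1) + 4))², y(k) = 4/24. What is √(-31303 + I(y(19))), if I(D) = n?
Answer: I*√31254 ≈ 176.79*I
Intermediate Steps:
y(k) = ⅙ (y(k) = 4*(1/24) = ⅙)
n = 49 (n = (-5 - (-2 + 4))² = (-5 - 1*2)² = (-5 - 2)² = (-7)² = 49)
I(D) = 49
√(-31303 + I(y(19))) = √(-31303 + 49) = √(-31254) = I*√31254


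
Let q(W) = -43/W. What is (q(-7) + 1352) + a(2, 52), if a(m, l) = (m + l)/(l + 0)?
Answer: 247371/182 ≈ 1359.2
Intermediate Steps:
a(m, l) = (l + m)/l
(q(-7) + 1352) + a(2, 52) = (-43/(-7) + 1352) + (52 + 2)/52 = (-43*(-⅐) + 1352) + (1/52)*54 = (43/7 + 1352) + 27/26 = 9507/7 + 27/26 = 247371/182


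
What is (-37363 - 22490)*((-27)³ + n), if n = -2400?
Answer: 1321733799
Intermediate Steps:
(-37363 - 22490)*((-27)³ + n) = (-37363 - 22490)*((-27)³ - 2400) = -59853*(-19683 - 2400) = -59853*(-22083) = 1321733799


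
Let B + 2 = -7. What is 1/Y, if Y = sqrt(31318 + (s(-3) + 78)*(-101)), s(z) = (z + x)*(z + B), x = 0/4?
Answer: sqrt(4951)/9902 ≈ 0.0071060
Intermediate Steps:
B = -9 (B = -2 - 7 = -9)
x = 0 (x = 0*(1/4) = 0)
s(z) = z*(-9 + z) (s(z) = (z + 0)*(z - 9) = z*(-9 + z))
Y = 2*sqrt(4951) (Y = sqrt(31318 + (-3*(-9 - 3) + 78)*(-101)) = sqrt(31318 + (-3*(-12) + 78)*(-101)) = sqrt(31318 + (36 + 78)*(-101)) = sqrt(31318 + 114*(-101)) = sqrt(31318 - 11514) = sqrt(19804) = 2*sqrt(4951) ≈ 140.73)
1/Y = 1/(2*sqrt(4951)) = sqrt(4951)/9902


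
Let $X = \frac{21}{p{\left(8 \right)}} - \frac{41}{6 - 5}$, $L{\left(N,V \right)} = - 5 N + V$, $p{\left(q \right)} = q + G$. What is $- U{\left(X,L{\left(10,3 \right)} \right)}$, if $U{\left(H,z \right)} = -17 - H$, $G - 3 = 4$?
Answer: $- \frac{113}{5} \approx -22.6$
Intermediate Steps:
$G = 7$ ($G = 3 + 4 = 7$)
$p{\left(q \right)} = 7 + q$ ($p{\left(q \right)} = q + 7 = 7 + q$)
$L{\left(N,V \right)} = V - 5 N$
$X = - \frac{198}{5}$ ($X = \frac{21}{7 + 8} - \frac{41}{6 - 5} = \frac{21}{15} - \frac{41}{1} = 21 \cdot \frac{1}{15} - 41 = \frac{7}{5} - 41 = - \frac{198}{5} \approx -39.6$)
$- U{\left(X,L{\left(10,3 \right)} \right)} = - (-17 - - \frac{198}{5}) = - (-17 + \frac{198}{5}) = \left(-1\right) \frac{113}{5} = - \frac{113}{5}$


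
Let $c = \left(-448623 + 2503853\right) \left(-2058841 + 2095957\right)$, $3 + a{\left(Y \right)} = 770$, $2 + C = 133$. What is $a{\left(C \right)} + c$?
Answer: $76281917447$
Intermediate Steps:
$C = 131$ ($C = -2 + 133 = 131$)
$a{\left(Y \right)} = 767$ ($a{\left(Y \right)} = -3 + 770 = 767$)
$c = 76281916680$ ($c = 2055230 \cdot 37116 = 76281916680$)
$a{\left(C \right)} + c = 767 + 76281916680 = 76281917447$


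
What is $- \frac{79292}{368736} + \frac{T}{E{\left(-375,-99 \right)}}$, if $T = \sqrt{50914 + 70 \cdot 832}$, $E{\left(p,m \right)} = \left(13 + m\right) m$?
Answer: $- \frac{19823}{92184} + \frac{\sqrt{109154}}{8514} \approx -0.17623$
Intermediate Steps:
$E{\left(p,m \right)} = m \left(13 + m\right)$
$T = \sqrt{109154}$ ($T = \sqrt{50914 + 58240} = \sqrt{109154} \approx 330.38$)
$- \frac{79292}{368736} + \frac{T}{E{\left(-375,-99 \right)}} = - \frac{79292}{368736} + \frac{\sqrt{109154}}{\left(-99\right) \left(13 - 99\right)} = \left(-79292\right) \frac{1}{368736} + \frac{\sqrt{109154}}{\left(-99\right) \left(-86\right)} = - \frac{19823}{92184} + \frac{\sqrt{109154}}{8514}$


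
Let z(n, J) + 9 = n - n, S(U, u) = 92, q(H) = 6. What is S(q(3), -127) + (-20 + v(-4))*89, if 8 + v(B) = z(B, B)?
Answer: -3201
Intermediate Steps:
z(n, J) = -9 (z(n, J) = -9 + (n - n) = -9 + 0 = -9)
v(B) = -17 (v(B) = -8 - 9 = -17)
S(q(3), -127) + (-20 + v(-4))*89 = 92 + (-20 - 17)*89 = 92 - 37*89 = 92 - 3293 = -3201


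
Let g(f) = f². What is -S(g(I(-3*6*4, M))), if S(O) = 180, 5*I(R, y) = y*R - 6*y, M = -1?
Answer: -180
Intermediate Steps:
I(R, y) = -6*y/5 + R*y/5 (I(R, y) = (y*R - 6*y)/5 = (R*y - 6*y)/5 = (-6*y + R*y)/5 = -6*y/5 + R*y/5)
-S(g(I(-3*6*4, M))) = -1*180 = -180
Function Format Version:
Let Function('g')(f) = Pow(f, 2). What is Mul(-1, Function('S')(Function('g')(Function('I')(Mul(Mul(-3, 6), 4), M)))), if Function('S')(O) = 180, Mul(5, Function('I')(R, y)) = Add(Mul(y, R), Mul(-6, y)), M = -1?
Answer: -180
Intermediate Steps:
Function('I')(R, y) = Add(Mul(Rational(-6, 5), y), Mul(Rational(1, 5), R, y)) (Function('I')(R, y) = Mul(Rational(1, 5), Add(Mul(y, R), Mul(-6, y))) = Mul(Rational(1, 5), Add(Mul(R, y), Mul(-6, y))) = Mul(Rational(1, 5), Add(Mul(-6, y), Mul(R, y))) = Add(Mul(Rational(-6, 5), y), Mul(Rational(1, 5), R, y)))
Mul(-1, Function('S')(Function('g')(Function('I')(Mul(Mul(-3, 6), 4), M)))) = Mul(-1, 180) = -180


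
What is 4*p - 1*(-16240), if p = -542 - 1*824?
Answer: 10776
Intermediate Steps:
p = -1366 (p = -542 - 824 = -1366)
4*p - 1*(-16240) = 4*(-1366) - 1*(-16240) = -5464 + 16240 = 10776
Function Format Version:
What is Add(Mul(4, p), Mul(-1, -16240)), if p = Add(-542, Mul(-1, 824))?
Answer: 10776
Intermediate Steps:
p = -1366 (p = Add(-542, -824) = -1366)
Add(Mul(4, p), Mul(-1, -16240)) = Add(Mul(4, -1366), Mul(-1, -16240)) = Add(-5464, 16240) = 10776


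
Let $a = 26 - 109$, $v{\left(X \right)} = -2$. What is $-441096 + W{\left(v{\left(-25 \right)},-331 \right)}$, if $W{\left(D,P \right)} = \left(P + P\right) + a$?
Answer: $-441841$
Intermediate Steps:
$a = -83$ ($a = 26 - 109 = -83$)
$W{\left(D,P \right)} = -83 + 2 P$ ($W{\left(D,P \right)} = \left(P + P\right) - 83 = 2 P - 83 = -83 + 2 P$)
$-441096 + W{\left(v{\left(-25 \right)},-331 \right)} = -441096 + \left(-83 + 2 \left(-331\right)\right) = -441096 - 745 = -441841$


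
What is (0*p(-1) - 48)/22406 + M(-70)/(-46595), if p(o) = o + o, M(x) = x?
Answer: -66814/104400757 ≈ -0.00063998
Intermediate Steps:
p(o) = 2*o
(0*p(-1) - 48)/22406 + M(-70)/(-46595) = (0*(2*(-1)) - 48)/22406 - 70/(-46595) = (0*(-2) - 48)*(1/22406) - 70*(-1/46595) = (0 - 48)*(1/22406) + 14/9319 = -48*1/22406 + 14/9319 = -24/11203 + 14/9319 = -66814/104400757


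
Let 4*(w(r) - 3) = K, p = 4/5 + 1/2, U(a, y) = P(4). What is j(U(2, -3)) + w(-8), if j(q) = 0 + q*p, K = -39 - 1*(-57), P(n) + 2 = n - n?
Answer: 49/10 ≈ 4.9000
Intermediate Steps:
P(n) = -2 (P(n) = -2 + (n - n) = -2 + 0 = -2)
K = 18 (K = -39 + 57 = 18)
U(a, y) = -2
p = 13/10 (p = 4*(⅕) + 1*(½) = ⅘ + ½ = 13/10 ≈ 1.3000)
w(r) = 15/2 (w(r) = 3 + (¼)*18 = 3 + 9/2 = 15/2)
j(q) = 13*q/10 (j(q) = 0 + q*(13/10) = 0 + 13*q/10 = 13*q/10)
j(U(2, -3)) + w(-8) = (13/10)*(-2) + 15/2 = -13/5 + 15/2 = 49/10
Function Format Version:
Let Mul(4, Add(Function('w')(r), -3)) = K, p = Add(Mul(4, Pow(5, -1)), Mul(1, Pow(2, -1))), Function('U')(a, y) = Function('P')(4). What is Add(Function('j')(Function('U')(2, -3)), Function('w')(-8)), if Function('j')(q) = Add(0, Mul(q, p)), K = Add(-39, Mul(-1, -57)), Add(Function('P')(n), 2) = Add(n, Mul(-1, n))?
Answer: Rational(49, 10) ≈ 4.9000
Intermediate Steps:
Function('P')(n) = -2 (Function('P')(n) = Add(-2, Add(n, Mul(-1, n))) = Add(-2, 0) = -2)
K = 18 (K = Add(-39, 57) = 18)
Function('U')(a, y) = -2
p = Rational(13, 10) (p = Add(Mul(4, Rational(1, 5)), Mul(1, Rational(1, 2))) = Add(Rational(4, 5), Rational(1, 2)) = Rational(13, 10) ≈ 1.3000)
Function('w')(r) = Rational(15, 2) (Function('w')(r) = Add(3, Mul(Rational(1, 4), 18)) = Add(3, Rational(9, 2)) = Rational(15, 2))
Function('j')(q) = Mul(Rational(13, 10), q) (Function('j')(q) = Add(0, Mul(q, Rational(13, 10))) = Add(0, Mul(Rational(13, 10), q)) = Mul(Rational(13, 10), q))
Add(Function('j')(Function('U')(2, -3)), Function('w')(-8)) = Add(Mul(Rational(13, 10), -2), Rational(15, 2)) = Add(Rational(-13, 5), Rational(15, 2)) = Rational(49, 10)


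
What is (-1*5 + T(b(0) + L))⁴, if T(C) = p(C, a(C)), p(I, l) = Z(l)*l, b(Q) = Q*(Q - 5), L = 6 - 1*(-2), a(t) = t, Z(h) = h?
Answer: 12117361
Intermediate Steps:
L = 8 (L = 6 + 2 = 8)
b(Q) = Q*(-5 + Q)
p(I, l) = l² (p(I, l) = l*l = l²)
T(C) = C²
(-1*5 + T(b(0) + L))⁴ = (-1*5 + (0*(-5 + 0) + 8)²)⁴ = (-5 + (0*(-5) + 8)²)⁴ = (-5 + (0 + 8)²)⁴ = (-5 + 8²)⁴ = (-5 + 64)⁴ = 59⁴ = 12117361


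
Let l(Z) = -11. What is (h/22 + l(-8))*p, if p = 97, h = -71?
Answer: -30361/22 ≈ -1380.0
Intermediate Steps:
(h/22 + l(-8))*p = (-71/22 - 11)*97 = -313/22*97 = -30361/22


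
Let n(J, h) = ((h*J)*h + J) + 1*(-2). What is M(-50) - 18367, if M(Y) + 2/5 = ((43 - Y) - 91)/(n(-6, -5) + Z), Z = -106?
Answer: -12122489/660 ≈ -18367.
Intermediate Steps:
n(J, h) = -2 + J + J*h**2 (n(J, h) = ((J*h)*h + J) - 2 = (J*h**2 + J) - 2 = (J + J*h**2) - 2 = -2 + J + J*h**2)
M(Y) = -12/55 + Y/264 (M(Y) = -2/5 + ((43 - Y) - 91)/((-2 - 6 - 6*(-5)**2) - 106) = -2/5 + (-48 - Y)/((-2 - 6 - 6*25) - 106) = -2/5 + (-48 - Y)/((-2 - 6 - 150) - 106) = -2/5 + (-48 - Y)/(-158 - 106) = -2/5 + (-48 - Y)/(-264) = -2/5 + (-48 - Y)*(-1/264) = -2/5 + (2/11 + Y/264) = -12/55 + Y/264)
M(-50) - 18367 = (-12/55 + (1/264)*(-50)) - 18367 = (-12/55 - 25/132) - 18367 = -269/660 - 18367 = -12122489/660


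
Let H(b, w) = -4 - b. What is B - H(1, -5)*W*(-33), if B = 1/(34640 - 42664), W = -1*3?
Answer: 3971879/8024 ≈ 495.00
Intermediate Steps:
W = -3
B = -1/8024 (B = 1/(-8024) = -1/8024 ≈ -0.00012463)
B - H(1, -5)*W*(-33) = -1/8024 - (-4 - 1*1)*(-3)*(-33) = -1/8024 - (-4 - 1)*(-3)*(-33) = -1/8024 - (-5*(-3))*(-33) = -1/8024 - 15*(-33) = -1/8024 - 1*(-495) = -1/8024 + 495 = 3971879/8024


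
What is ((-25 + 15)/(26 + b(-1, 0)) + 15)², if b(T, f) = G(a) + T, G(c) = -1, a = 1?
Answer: 30625/144 ≈ 212.67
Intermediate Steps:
b(T, f) = -1 + T
((-25 + 15)/(26 + b(-1, 0)) + 15)² = ((-25 + 15)/(26 + (-1 - 1)) + 15)² = (-10/(26 - 2) + 15)² = (-10/24 + 15)² = (-10*1/24 + 15)² = (-5/12 + 15)² = (175/12)² = 30625/144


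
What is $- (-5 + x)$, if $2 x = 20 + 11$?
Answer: $- \frac{21}{2} \approx -10.5$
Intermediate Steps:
$x = \frac{31}{2}$ ($x = \frac{20 + 11}{2} = \frac{1}{2} \cdot 31 = \frac{31}{2} \approx 15.5$)
$- (-5 + x) = - (-5 + \frac{31}{2}) = \left(-1\right) \frac{21}{2} = - \frac{21}{2}$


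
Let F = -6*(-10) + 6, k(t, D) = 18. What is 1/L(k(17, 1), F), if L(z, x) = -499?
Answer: -1/499 ≈ -0.0020040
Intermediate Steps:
F = 66 (F = 60 + 6 = 66)
1/L(k(17, 1), F) = 1/(-499) = -1/499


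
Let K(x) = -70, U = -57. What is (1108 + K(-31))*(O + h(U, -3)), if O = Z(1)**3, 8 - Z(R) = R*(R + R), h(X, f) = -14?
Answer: 209676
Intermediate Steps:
Z(R) = 8 - 2*R**2 (Z(R) = 8 - R*(R + R) = 8 - R*2*R = 8 - 2*R**2)
O = 216 (O = (8 - 2*1**2)**3 = (8 - 2*1)**3 = (8 - 2)**3 = 6**3 = 216)
(1108 + K(-31))*(O + h(U, -3)) = (1108 - 70)*(216 - 14) = 1038*202 = 209676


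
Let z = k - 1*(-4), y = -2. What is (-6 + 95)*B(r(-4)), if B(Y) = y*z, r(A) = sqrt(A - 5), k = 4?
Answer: -1424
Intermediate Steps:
r(A) = sqrt(-5 + A)
z = 8 (z = 4 - 1*(-4) = 4 + 4 = 8)
B(Y) = -16 (B(Y) = -2*8 = -16)
(-6 + 95)*B(r(-4)) = (-6 + 95)*(-16) = 89*(-16) = -1424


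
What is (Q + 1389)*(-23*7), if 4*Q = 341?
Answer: -949417/4 ≈ -2.3735e+5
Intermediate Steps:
Q = 341/4 (Q = (1/4)*341 = 341/4 ≈ 85.250)
(Q + 1389)*(-23*7) = (341/4 + 1389)*(-23*7) = (5897/4)*(-161) = -949417/4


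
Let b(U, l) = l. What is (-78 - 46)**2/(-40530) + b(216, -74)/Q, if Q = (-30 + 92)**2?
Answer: -15526141/38949330 ≈ -0.39862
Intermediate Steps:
Q = 3844 (Q = 62**2 = 3844)
(-78 - 46)**2/(-40530) + b(216, -74)/Q = (-78 - 46)**2/(-40530) - 74/3844 = (-124)**2*(-1/40530) - 74*1/3844 = 15376*(-1/40530) - 37/1922 = -7688/20265 - 37/1922 = -15526141/38949330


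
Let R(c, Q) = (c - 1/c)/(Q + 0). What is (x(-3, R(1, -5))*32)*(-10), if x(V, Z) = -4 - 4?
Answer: 2560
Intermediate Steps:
R(c, Q) = (c - 1/c)/Q
x(V, Z) = -8
(x(-3, R(1, -5))*32)*(-10) = -8*32*(-10) = -256*(-10) = 2560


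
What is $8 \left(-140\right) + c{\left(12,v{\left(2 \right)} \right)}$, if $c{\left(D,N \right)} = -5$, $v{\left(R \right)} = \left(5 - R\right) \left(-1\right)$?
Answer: $-1125$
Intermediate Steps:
$v{\left(R \right)} = -5 + R$
$8 \left(-140\right) + c{\left(12,v{\left(2 \right)} \right)} = 8 \left(-140\right) - 5 = -1120 - 5 = -1125$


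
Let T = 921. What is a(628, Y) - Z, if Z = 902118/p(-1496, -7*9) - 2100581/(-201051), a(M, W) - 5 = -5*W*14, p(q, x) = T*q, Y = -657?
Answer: 2123070198921307/46168547436 ≈ 45985.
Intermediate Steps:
p(q, x) = 921*q
a(M, W) = 5 - 70*W (a(M, W) = 5 - 5*W*14 = 5 - 70*W)
Z = 452140397513/46168547436 (Z = 902118/((921*(-1496))) - 2100581/(-201051) = 902118/(-1377816) - 2100581*(-1/201051) = 902118*(-1/1377816) + 2100581/201051 = -150353/229636 + 2100581/201051 = 452140397513/46168547436 ≈ 9.7933)
a(628, Y) - Z = (5 - 70*(-657)) - 1*452140397513/46168547436 = (5 + 45990) - 452140397513/46168547436 = 45995 - 452140397513/46168547436 = 2123070198921307/46168547436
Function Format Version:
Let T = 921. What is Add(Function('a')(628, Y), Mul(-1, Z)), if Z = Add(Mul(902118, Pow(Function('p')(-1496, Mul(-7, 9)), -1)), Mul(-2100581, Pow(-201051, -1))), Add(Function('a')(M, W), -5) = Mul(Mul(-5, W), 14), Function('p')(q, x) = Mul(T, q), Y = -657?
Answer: Rational(2123070198921307, 46168547436) ≈ 45985.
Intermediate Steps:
Function('p')(q, x) = Mul(921, q)
Function('a')(M, W) = Add(5, Mul(-70, W)) (Function('a')(M, W) = Add(5, Mul(Mul(-5, W), 14)) = Add(5, Mul(-70, W)))
Z = Rational(452140397513, 46168547436) (Z = Add(Mul(902118, Pow(Mul(921, -1496), -1)), Mul(-2100581, Pow(-201051, -1))) = Add(Mul(902118, Pow(-1377816, -1)), Mul(-2100581, Rational(-1, 201051))) = Add(Mul(902118, Rational(-1, 1377816)), Rational(2100581, 201051)) = Add(Rational(-150353, 229636), Rational(2100581, 201051)) = Rational(452140397513, 46168547436) ≈ 9.7933)
Add(Function('a')(628, Y), Mul(-1, Z)) = Add(Add(5, Mul(-70, -657)), Mul(-1, Rational(452140397513, 46168547436))) = Add(Add(5, 45990), Rational(-452140397513, 46168547436)) = Add(45995, Rational(-452140397513, 46168547436)) = Rational(2123070198921307, 46168547436)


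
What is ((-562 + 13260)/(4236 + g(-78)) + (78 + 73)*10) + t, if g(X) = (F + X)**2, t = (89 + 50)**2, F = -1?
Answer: 218259085/10477 ≈ 20832.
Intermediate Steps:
t = 19321 (t = 139**2 = 19321)
g(X) = (-1 + X)**2
((-562 + 13260)/(4236 + g(-78)) + (78 + 73)*10) + t = ((-562 + 13260)/(4236 + (-1 - 78)**2) + (78 + 73)*10) + 19321 = (12698/(4236 + (-79)**2) + 151*10) + 19321 = (12698/(4236 + 6241) + 1510) + 19321 = (12698/10477 + 1510) + 19321 = 15832968/10477 + 19321 = 218259085/10477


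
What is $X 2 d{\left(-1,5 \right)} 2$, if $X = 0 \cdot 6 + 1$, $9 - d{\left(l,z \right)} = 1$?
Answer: $32$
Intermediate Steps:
$d{\left(l,z \right)} = 8$ ($d{\left(l,z \right)} = 9 - 1 = 8$)
$X = 1$ ($X = 0 + 1 = 1$)
$X 2 d{\left(-1,5 \right)} 2 = 1 \cdot 2 \cdot 8 \cdot 2 = 1 \cdot 16 \cdot 2 = 1 \cdot 32 = 32$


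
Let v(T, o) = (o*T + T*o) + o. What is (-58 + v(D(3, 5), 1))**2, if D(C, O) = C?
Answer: 2601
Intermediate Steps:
v(T, o) = o + 2*T*o (v(T, o) = (T*o + T*o) + o = 2*T*o + o = o + 2*T*o)
(-58 + v(D(3, 5), 1))**2 = (-58 + 1*(1 + 2*3))**2 = (-58 + 1*(1 + 6))**2 = (-58 + 1*7)**2 = (-58 + 7)**2 = (-51)**2 = 2601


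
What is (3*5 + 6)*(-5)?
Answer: -105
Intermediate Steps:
(3*5 + 6)*(-5) = (15 + 6)*(-5) = 21*(-5) = -105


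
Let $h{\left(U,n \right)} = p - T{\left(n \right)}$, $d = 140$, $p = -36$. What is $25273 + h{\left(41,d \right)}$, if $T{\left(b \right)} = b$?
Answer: $25097$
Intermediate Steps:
$h{\left(U,n \right)} = -36 - n$
$25273 + h{\left(41,d \right)} = 25273 - 176 = 25097$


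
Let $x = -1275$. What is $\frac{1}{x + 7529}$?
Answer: $\frac{1}{6254} \approx 0.0001599$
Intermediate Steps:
$\frac{1}{x + 7529} = \frac{1}{-1275 + 7529} = \frac{1}{6254}$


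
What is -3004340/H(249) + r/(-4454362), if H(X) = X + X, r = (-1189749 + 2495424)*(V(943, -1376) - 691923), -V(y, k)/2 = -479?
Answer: 19813686081985/100830558 ≈ 1.9650e+5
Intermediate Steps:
V(y, k) = 958 (V(y, k) = -2*(-479) = 958)
r = -902175726375 (r = (-1189749 + 2495424)*(958 - 691923) = 1305675*(-690965) = -902175726375)
H(X) = 2*X
-3004340/H(249) + r/(-4454362) = -3004340/(2*249) - 902175726375/(-4454362) = -3004340/498 - 902175726375*(-1/4454362) = -3004340*1/498 + 82015975125/404942 = -1502170/249 + 82015975125/404942 = 19813686081985/100830558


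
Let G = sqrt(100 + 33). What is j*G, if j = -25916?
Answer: -25916*sqrt(133) ≈ -2.9888e+5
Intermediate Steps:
G = sqrt(133) ≈ 11.533
j*G = -25916*sqrt(133)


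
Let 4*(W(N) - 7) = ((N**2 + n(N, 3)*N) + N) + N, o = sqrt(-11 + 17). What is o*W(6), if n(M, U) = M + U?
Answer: 65*sqrt(6)/2 ≈ 79.608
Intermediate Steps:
o = sqrt(6) ≈ 2.4495
W(N) = 7 + N/2 + N**2/4 + N*(3 + N)/4 (W(N) = 7 + (((N**2 + (N + 3)*N) + N) + N)/4 = 7 + (((N**2 + (3 + N)*N) + N) + N)/4 = 7 + (((N**2 + N*(3 + N)) + N) + N)/4 = 7 + ((N + N**2 + N*(3 + N)) + N)/4 = 7 + (N**2 + 2*N + N*(3 + N))/4 = 7 + (N/2 + N**2/4 + N*(3 + N)/4) = 7 + N/2 + N**2/4 + N*(3 + N)/4)
o*W(6) = sqrt(6)*(7 + (1/2)*6**2 + (5/4)*6) = sqrt(6)*(7 + (1/2)*36 + 15/2) = sqrt(6)*(7 + 18 + 15/2) = sqrt(6)*(65/2) = 65*sqrt(6)/2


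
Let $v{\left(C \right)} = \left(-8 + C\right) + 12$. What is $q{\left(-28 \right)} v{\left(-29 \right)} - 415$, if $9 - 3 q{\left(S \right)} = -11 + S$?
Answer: $-815$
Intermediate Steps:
$v{\left(C \right)} = 4 + C$
$q{\left(S \right)} = \frac{20}{3} - \frac{S}{3}$ ($q{\left(S \right)} = 3 - \frac{-11 + S}{3} = 3 - \left(- \frac{11}{3} + \frac{S}{3}\right) = \frac{20}{3} - \frac{S}{3}$)
$q{\left(-28 \right)} v{\left(-29 \right)} - 415 = \left(\frac{20}{3} - - \frac{28}{3}\right) \left(4 - 29\right) - 415 = \left(\frac{20}{3} + \frac{28}{3}\right) \left(-25\right) - 415 = 16 \left(-25\right) - 415 = -400 - 415 = -815$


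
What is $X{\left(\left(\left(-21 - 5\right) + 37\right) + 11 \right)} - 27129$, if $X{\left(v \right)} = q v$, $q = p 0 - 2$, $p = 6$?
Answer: $-27173$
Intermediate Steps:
$q = -2$ ($q = 6 \cdot 0 - 2 = 0 - 2 = -2$)
$X{\left(v \right)} = - 2 v$
$X{\left(\left(\left(-21 - 5\right) + 37\right) + 11 \right)} - 27129 = - 2 \left(\left(\left(-21 - 5\right) + 37\right) + 11\right) - 27129 = - 2 \left(\left(-26 + 37\right) + 11\right) - 27129 = - 2 \left(11 + 11\right) - 27129 = \left(-2\right) 22 - 27129 = -44 - 27129 = -27173$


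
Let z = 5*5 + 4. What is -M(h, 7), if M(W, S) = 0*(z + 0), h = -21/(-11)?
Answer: 0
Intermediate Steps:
h = 21/11 (h = -21*(-1/11) = 21/11 ≈ 1.9091)
z = 29 (z = 25 + 4 = 29)
M(W, S) = 0 (M(W, S) = 0*(29 + 0) = 0*29 = 0)
-M(h, 7) = -1*0 = 0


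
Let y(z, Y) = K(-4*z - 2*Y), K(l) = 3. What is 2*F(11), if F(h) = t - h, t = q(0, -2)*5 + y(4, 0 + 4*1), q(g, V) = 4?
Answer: 24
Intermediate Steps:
y(z, Y) = 3
t = 23 (t = 4*5 + 3 = 20 + 3 = 23)
F(h) = 23 - h
2*F(11) = 2*(23 - 1*11) = 2*(23 - 11) = 2*12 = 24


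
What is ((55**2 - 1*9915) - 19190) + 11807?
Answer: -14273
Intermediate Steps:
((55**2 - 1*9915) - 19190) + 11807 = ((3025 - 9915) - 19190) + 11807 = (-6890 - 19190) + 11807 = -26080 + 11807 = -14273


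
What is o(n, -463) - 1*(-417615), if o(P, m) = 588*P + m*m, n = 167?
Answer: 730180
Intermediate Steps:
o(P, m) = m**2 + 588*P (o(P, m) = 588*P + m**2 = m**2 + 588*P)
o(n, -463) - 1*(-417615) = ((-463)**2 + 588*167) - 1*(-417615) = (214369 + 98196) + 417615 = 312565 + 417615 = 730180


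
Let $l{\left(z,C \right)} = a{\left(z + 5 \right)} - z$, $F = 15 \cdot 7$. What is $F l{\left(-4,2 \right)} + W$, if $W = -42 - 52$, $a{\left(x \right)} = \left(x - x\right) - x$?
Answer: $221$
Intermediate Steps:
$a{\left(x \right)} = - x$ ($a{\left(x \right)} = 0 - x = - x$)
$F = 105$
$W = -94$
$l{\left(z,C \right)} = -5 - 2 z$ ($l{\left(z,C \right)} = - (z + 5) - z = - (5 + z) - z = \left(-5 - z\right) - z = -5 - 2 z$)
$F l{\left(-4,2 \right)} + W = 105 \left(-5 - -8\right) - 94 = 105 \left(-5 + 8\right) - 94 = 105 \cdot 3 - 94 = 315 - 94 = 221$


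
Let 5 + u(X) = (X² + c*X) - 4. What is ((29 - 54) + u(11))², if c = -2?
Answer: 4225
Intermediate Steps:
u(X) = -9 + X² - 2*X (u(X) = -5 + ((X² - 2*X) - 4) = -5 + (-4 + X² - 2*X) = -9 + X² - 2*X)
((29 - 54) + u(11))² = ((29 - 54) + (-9 + 11² - 2*11))² = (-25 + (-9 + 121 - 22))² = (-25 + 90)² = 65² = 4225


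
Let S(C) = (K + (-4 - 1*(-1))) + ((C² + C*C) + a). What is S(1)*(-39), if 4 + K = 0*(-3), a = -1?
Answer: 234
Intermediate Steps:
K = -4 (K = -4 + 0*(-3) = -4 + 0 = -4)
S(C) = -8 + 2*C² (S(C) = (-4 + (-4 - 1*(-1))) + ((C² + C*C) - 1) = (-4 + (-4 + 1)) + ((C² + C²) - 1) = (-4 - 3) + (2*C² - 1) = -7 + (-1 + 2*C²) = -8 + 2*C²)
S(1)*(-39) = (-8 + 2*1²)*(-39) = (-8 + 2*1)*(-39) = (-8 + 2)*(-39) = -6*(-39) = 234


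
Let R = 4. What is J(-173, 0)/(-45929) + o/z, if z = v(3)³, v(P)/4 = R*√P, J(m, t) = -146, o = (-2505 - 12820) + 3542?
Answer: 146/45929 - 11783*√3/36864 ≈ -0.55044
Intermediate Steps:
o = -11783 (o = -15325 + 3542 = -11783)
v(P) = 16*√P (v(P) = 4*(4*√P) = 16*√P)
z = 12288*√3 (z = (16*√3)³ = 12288*√3 ≈ 21283.)
J(-173, 0)/(-45929) + o/z = -146/(-45929) - 11783*√3/36864 = -146*(-1/45929) - 11783*√3/36864 = 146/45929 - 11783*√3/36864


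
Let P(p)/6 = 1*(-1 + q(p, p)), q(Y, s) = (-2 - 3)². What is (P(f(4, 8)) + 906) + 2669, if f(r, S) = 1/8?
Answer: 3719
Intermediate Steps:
q(Y, s) = 25 (q(Y, s) = (-5)² = 25)
f(r, S) = ⅛ (f(r, S) = 1*(⅛) = ⅛)
P(p) = 144 (P(p) = 6*(1*(-1 + 25)) = 6*(1*24) = 6*24 = 144)
(P(f(4, 8)) + 906) + 2669 = (144 + 906) + 2669 = 1050 + 2669 = 3719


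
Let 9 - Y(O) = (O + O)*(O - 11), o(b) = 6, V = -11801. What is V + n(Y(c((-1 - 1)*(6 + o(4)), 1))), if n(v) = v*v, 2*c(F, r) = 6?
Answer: -8552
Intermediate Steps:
c(F, r) = 3 (c(F, r) = (1/2)*6 = 3)
Y(O) = 9 - 2*O*(-11 + O) (Y(O) = 9 - (O + O)*(O - 11) = 9 - 2*O*(-11 + O))
n(v) = v**2
V + n(Y(c((-1 - 1)*(6 + o(4)), 1))) = -11801 + (9 - 2*3**2 + 22*3)**2 = -11801 + (9 - 2*9 + 66)**2 = -11801 + (9 - 18 + 66)**2 = -11801 + 57**2 = -11801 + 3249 = -8552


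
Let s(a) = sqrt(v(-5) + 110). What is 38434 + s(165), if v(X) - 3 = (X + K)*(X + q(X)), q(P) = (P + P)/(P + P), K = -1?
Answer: 38434 + sqrt(137) ≈ 38446.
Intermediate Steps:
q(P) = 1 (q(P) = (2*P)/((2*P)) = (2*P)*(1/(2*P)) = 1)
v(X) = 3 + (1 + X)*(-1 + X) (v(X) = 3 + (X - 1)*(X + 1) = 3 + (-1 + X)*(1 + X) = 3 + (1 + X)*(-1 + X))
s(a) = sqrt(137) (s(a) = sqrt((2 + (-5)**2) + 110) = sqrt((2 + 25) + 110) = sqrt(27 + 110) = sqrt(137))
38434 + s(165) = 38434 + sqrt(137)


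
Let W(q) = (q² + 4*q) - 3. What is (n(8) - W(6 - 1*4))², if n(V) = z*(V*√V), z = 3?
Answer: 4689 - 864*√2 ≈ 3467.1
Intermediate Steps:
W(q) = -3 + q² + 4*q
n(V) = 3*V^(3/2) (n(V) = 3*(V*√V) = 3*V^(3/2))
(n(8) - W(6 - 1*4))² = (3*8^(3/2) - (-3 + (6 - 1*4)² + 4*(6 - 1*4)))² = (3*(16*√2) - (-3 + (6 - 4)² + 4*(6 - 4)))² = (48*√2 - (-3 + 2² + 4*2))² = (48*√2 - (-3 + 4 + 8))² = (48*√2 - 1*9)² = (48*√2 - 9)² = (-9 + 48*√2)²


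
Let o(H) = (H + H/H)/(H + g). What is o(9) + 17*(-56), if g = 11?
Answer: -1903/2 ≈ -951.50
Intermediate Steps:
o(H) = (1 + H)/(11 + H) (o(H) = (H + H/H)/(H + 11) = (H + 1)/(11 + H) = (1 + H)/(11 + H))
o(9) + 17*(-56) = (1 + 9)/(11 + 9) + 17*(-56) = 10/20 - 952 = (1/20)*10 - 952 = 1/2 - 952 = -1903/2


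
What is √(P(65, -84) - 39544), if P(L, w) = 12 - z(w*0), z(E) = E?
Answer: 2*I*√9883 ≈ 198.83*I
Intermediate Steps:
P(L, w) = 12 (P(L, w) = 12 - w*0 = 12 - 1*0 = 12 + 0 = 12)
√(P(65, -84) - 39544) = √(12 - 39544) = √(-39532) = 2*I*√9883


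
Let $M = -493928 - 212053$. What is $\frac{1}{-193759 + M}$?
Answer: $- \frac{1}{899740} \approx -1.1114 \cdot 10^{-6}$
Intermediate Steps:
$M = -705981$
$\frac{1}{-193759 + M} = \frac{1}{-193759 - 705981} = \frac{1}{-899740} = - \frac{1}{899740}$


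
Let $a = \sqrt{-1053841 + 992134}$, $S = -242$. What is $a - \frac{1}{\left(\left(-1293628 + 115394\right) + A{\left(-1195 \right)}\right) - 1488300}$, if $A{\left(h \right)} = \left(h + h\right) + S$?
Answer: $\frac{1}{2669166} + i \sqrt{61707} \approx 3.7465 \cdot 10^{-7} + 248.41 i$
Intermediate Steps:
$A{\left(h \right)} = -242 + 2 h$ ($A{\left(h \right)} = \left(h + h\right) - 242 = 2 h - 242 = -242 + 2 h$)
$a = i \sqrt{61707}$ ($a = \sqrt{-61707} = i \sqrt{61707} \approx 248.41 i$)
$a - \frac{1}{\left(\left(-1293628 + 115394\right) + A{\left(-1195 \right)}\right) - 1488300} = i \sqrt{61707} - \frac{1}{\left(\left(-1293628 + 115394\right) + \left(-242 + 2 \left(-1195\right)\right)\right) - 1488300} = i \sqrt{61707} - \frac{1}{\left(-1178234 - 2632\right) - 1488300} = i \sqrt{61707} - \frac{1}{-1180866 - 1488300} = i \sqrt{61707} - \frac{1}{-2669166} = i \sqrt{61707} - - \frac{1}{2669166} = i \sqrt{61707} + \frac{1}{2669166} = \frac{1}{2669166} + i \sqrt{61707}$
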